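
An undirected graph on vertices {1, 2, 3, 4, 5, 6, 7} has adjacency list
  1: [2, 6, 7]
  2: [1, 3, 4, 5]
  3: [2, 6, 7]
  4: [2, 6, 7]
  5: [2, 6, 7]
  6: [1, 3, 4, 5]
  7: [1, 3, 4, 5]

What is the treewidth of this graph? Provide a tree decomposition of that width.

Treewidth 3.
Bags: B1 = {2, 3, 6, 7}  B2 = {1, 2, 6, 7}  B3 = {2, 5, 6, 7}  B4 = {2, 4, 6, 7}
Tree: B1–B2, B2–B3, B3–B4

The largest bag has 4 vertices, giving width 3; this decomposition certifies tw(G) ≤ 3. For the lower bound: the 4 vertex sets {2,3}, {1,7}, {6}, {5} are disjoint, each induces a connected subgraph, and every pair is joined by at least one edge of G. Contracting each set to a single vertex therefore yields K_{4} as a minor, and since treewidth is minor-monotone, tw(G) ≥ tw(K_{4}) = 3. Therefore the treewidth is 3.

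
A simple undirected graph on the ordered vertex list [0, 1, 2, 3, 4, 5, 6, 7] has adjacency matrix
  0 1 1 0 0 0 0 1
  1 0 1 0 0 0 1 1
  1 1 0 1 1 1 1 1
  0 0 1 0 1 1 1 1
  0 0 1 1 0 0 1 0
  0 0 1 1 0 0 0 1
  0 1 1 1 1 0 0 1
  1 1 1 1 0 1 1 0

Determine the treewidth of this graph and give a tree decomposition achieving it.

Treewidth 3.
One such decomposition:
Bags: B1 = {2, 3, 6, 7}  B2 = {2, 3, 5, 7}  B3 = {1, 2, 6, 7}  B4 = {2, 3, 4, 6}  B5 = {0, 1, 2, 7}
Tree: B1–B2, B1–B3, B1–B4, B3–B5

Every bag has size at most 4, so the width is 4 − 1 = 3 and tw(G) ≤ 3. Conversely, {2, 3, 4, 6} is a clique of size 4, and the vertices of any clique must share a bag in every tree decomposition; so some bag has ≥ 4 vertices and tw(G) ≥ 3. Hence tw(G) = 3 exactly.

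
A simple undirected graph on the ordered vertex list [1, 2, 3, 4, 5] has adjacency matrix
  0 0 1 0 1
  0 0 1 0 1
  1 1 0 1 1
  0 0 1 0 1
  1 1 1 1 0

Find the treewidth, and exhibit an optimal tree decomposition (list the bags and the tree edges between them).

Every bag has size at most 3, so the width is 3 − 1 = 2 and tw(G) ≤ 2. On the other hand G contains the 3-clique {1, 3, 5}. A clique must lie in a single bag of any decomposition, so no decomposition can have width below 2. Combining the bounds, tw(G) = 2.

Treewidth 2.
Bags: B1 = {3, 4, 5}  B2 = {2, 3, 5}  B3 = {1, 3, 5}
Tree: B1–B2, B2–B3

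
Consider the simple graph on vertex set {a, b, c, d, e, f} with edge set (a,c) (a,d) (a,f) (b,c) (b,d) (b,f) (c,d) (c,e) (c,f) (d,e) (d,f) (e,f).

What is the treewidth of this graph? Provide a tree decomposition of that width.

Treewidth 3.
Bags: B1 = {b, c, d, f}  B2 = {a, c, d, f}  B3 = {c, d, e, f}
Tree: B1–B2, B1–B3

Each bag holds 4 vertices, so the decomposition has width 3, which upper-bounds the treewidth. On the other hand G contains the 4-clique {c, d, e, f}. A clique must lie in a single bag of any decomposition, so no decomposition can have width below 3. The upper and lower bounds meet at 3, so that is the treewidth.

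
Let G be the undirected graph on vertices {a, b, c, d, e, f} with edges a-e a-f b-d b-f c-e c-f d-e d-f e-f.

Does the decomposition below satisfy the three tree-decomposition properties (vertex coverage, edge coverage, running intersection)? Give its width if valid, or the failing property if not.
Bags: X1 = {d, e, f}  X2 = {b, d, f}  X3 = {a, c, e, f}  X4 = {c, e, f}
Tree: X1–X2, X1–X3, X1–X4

A tree decomposition must satisfy three properties: every vertex lies in some bag; for every edge, both endpoints lie together in some bag; and for every vertex, the bags containing it form a connected subtree. Here bags containing vertex c are not connected in the tree, so the decomposition is invalid.

No — bags containing vertex c are not connected in the tree.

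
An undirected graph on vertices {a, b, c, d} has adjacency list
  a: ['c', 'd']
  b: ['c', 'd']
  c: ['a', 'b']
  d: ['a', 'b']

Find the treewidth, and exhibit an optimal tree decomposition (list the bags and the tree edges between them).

Treewidth 2.
One optimal decomposition is:
Bags: B1 = {a, b, c}  B2 = {a, b, d}
Tree: B1–B2

The largest bag has 3 vertices, giving width 2; this decomposition certifies tw(G) ≤ 2. For the lower bound, G contains the cycle a–c–b–d–a, so G is not a forest; only forests have treewidth ≤ 1, hence tw(G) ≥ 2. The upper and lower bounds meet at 2, so that is the treewidth.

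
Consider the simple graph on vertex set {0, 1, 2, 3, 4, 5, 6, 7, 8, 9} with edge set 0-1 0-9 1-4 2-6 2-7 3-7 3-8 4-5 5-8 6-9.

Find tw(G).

2

A width-2 tree decomposition is:
Bags: B1 = {4, 5, 8}  B2 = {1, 4, 8}  B3 = {0, 1, 8}  B4 = {0, 8, 9}  B5 = {6, 8, 9}  B6 = {2, 6, 8}  B7 = {2, 7, 8}  B8 = {3, 7, 8}
Tree: B1–B2, B2–B3, B3–B4, B4–B5, B5–B6, B6–B7, B7–B8
Each bag holds 3 vertices, so the decomposition has width 2, which upper-bounds the treewidth. The edges 8–5–4–1–0–9–6–2–7–3–8 form a cycle, so G is not a tree and its treewidth is at least 2. The upper and lower bounds meet at 2, so that is the treewidth.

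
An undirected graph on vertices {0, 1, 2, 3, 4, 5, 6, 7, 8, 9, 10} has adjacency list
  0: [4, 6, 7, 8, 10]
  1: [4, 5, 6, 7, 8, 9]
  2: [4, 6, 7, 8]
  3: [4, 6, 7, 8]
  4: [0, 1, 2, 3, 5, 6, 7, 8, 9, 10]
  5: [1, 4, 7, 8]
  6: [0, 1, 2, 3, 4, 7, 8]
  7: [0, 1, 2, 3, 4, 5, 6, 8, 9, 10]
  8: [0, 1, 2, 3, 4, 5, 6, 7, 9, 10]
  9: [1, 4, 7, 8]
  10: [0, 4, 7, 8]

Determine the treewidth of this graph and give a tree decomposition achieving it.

Treewidth 4.
Bags: B1 = {2, 4, 6, 7, 8}  B2 = {3, 4, 6, 7, 8}  B3 = {0, 4, 6, 7, 8}  B4 = {0, 4, 7, 8, 10}  B5 = {1, 4, 6, 7, 8}  B6 = {1, 4, 7, 8, 9}  B7 = {1, 4, 5, 7, 8}
Tree: B1–B2, B1–B3, B3–B4, B2–B5, B5–B6, B6–B7

Each bag holds 5 vertices, so the decomposition has width 4, which upper-bounds the treewidth. On the other hand G contains the 5-clique {1, 4, 7, 8, 9}. A clique must lie in a single bag of any decomposition, so no decomposition can have width below 4. Combining the bounds, tw(G) = 4.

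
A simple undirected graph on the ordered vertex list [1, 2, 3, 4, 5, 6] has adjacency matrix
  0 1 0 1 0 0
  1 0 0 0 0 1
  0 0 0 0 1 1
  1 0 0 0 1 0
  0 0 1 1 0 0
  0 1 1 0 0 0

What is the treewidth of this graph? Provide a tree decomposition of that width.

Treewidth 2.
Bags: B1 = {3, 5, 6}  B2 = {2, 5, 6}  B3 = {1, 2, 5}  B4 = {1, 4, 5}
Tree: B1–B2, B2–B3, B3–B4

The largest bag has 3 vertices, giving width 2; this decomposition certifies tw(G) ≤ 2. For the lower bound, G contains the cycle 5–3–6–2–1–4–5, so G is not a forest; only forests have treewidth ≤ 1, hence tw(G) ≥ 2. Combining the bounds, tw(G) = 2.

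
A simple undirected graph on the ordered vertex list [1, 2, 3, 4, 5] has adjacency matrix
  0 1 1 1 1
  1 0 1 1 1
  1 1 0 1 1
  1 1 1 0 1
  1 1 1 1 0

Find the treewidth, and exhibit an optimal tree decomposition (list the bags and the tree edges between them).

Treewidth 4.
Bags: B1 = {1, 2, 3, 4, 5}
Tree: (single bag)

With just one bag of size 5, the width is 5 − 1 = 4, so tw(G) ≤ 4. Conversely, {1, 2, 3, 4, 5} is a clique of size 5, and the vertices of any clique must share a bag in every tree decomposition; so some bag has ≥ 5 vertices and tw(G) ≥ 4. Combining the bounds, tw(G) = 4.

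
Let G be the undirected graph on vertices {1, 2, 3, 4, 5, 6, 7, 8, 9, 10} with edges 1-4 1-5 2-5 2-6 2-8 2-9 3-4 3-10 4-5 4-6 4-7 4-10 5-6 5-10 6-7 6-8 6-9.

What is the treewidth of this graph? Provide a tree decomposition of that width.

Each bag holds 3 vertices, so the decomposition has width 2, which upper-bounds the treewidth. For the lower bound, the 3 vertices {2, 6, 8} are pairwise adjacent, and any tree decomposition puts a clique entirely inside one bag — forcing width ≥ 2. Therefore the treewidth is 2.

Treewidth 2.
One such decomposition:
Bags: B1 = {2, 5, 6}  B2 = {4, 5, 6}  B3 = {4, 5, 10}  B4 = {1, 4, 5}  B5 = {2, 6, 9}  B6 = {3, 4, 10}  B7 = {4, 6, 7}  B8 = {2, 6, 8}
Tree: B1–B2, B2–B3, B2–B4, B1–B5, B3–B6, B2–B7, B1–B8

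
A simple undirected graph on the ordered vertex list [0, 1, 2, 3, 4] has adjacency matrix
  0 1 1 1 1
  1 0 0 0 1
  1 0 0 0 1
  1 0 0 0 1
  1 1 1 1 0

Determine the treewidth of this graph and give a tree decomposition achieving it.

Treewidth 2.
Bags: B1 = {0, 1, 4}  B2 = {0, 3, 4}  B3 = {0, 2, 4}
Tree: B1–B2, B2–B3

Each bag holds 3 vertices, so the decomposition has width 2, which upper-bounds the treewidth. For the lower bound, the 3 vertices {0, 1, 4} are pairwise adjacent, and any tree decomposition puts a clique entirely inside one bag — forcing width ≥ 2. Therefore the treewidth is 2.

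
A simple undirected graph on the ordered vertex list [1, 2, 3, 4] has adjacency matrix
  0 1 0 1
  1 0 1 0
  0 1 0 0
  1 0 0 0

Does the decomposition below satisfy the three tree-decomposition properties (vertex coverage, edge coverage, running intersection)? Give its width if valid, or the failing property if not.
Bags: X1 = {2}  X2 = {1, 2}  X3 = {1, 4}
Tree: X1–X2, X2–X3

A tree decomposition must satisfy three properties: every vertex lies in some bag; for every edge, both endpoints lie together in some bag; and for every vertex, the bags containing it form a connected subtree. Here vertex 3 appears in no bag, so the decomposition is invalid.

No — vertex 3 appears in no bag.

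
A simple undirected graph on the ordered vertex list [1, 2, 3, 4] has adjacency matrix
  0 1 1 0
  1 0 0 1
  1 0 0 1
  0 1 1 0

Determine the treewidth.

A width-2 tree decomposition is:
Bags: B1 = {1, 2, 4}  B2 = {1, 3, 4}
Tree: B1–B2
Every bag has size at most 3, so the width is 3 − 1 = 2 and tw(G) ≤ 2. For the lower bound, G contains the cycle 1–2–4–3–1, so G is not a forest; only forests have treewidth ≤ 1, hence tw(G) ≥ 2. The upper and lower bounds meet at 2, so that is the treewidth.

2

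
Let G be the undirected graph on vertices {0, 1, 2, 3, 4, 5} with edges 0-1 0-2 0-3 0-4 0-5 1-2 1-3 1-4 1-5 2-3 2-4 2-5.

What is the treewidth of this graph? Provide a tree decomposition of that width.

Treewidth 3.
Bags: B1 = {0, 1, 2, 3}  B2 = {0, 1, 2, 4}  B3 = {0, 1, 2, 5}
Tree: B1–B2, B2–B3

Every bag has size at most 4, so the width is 4 − 1 = 3 and tw(G) ≤ 3. For the lower bound, the 4 vertices {0, 1, 2, 3} are pairwise adjacent, and any tree decomposition puts a clique entirely inside one bag — forcing width ≥ 3. Hence tw(G) = 3 exactly.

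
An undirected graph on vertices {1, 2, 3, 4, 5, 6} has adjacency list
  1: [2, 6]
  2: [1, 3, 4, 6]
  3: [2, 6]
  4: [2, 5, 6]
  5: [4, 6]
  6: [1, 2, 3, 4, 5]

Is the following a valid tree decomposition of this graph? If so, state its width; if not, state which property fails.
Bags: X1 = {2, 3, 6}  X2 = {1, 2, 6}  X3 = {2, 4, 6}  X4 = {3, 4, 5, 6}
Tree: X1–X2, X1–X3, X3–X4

No — bags containing vertex 3 are not connected in the tree.

A tree decomposition must satisfy three properties: every vertex lies in some bag; for every edge, both endpoints lie together in some bag; and for every vertex, the bags containing it form a connected subtree. Here bags containing vertex 3 are not connected in the tree, so the decomposition is invalid.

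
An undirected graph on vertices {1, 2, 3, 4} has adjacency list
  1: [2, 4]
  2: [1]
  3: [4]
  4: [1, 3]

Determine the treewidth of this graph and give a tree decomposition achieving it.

Treewidth 1.
Bags: B1 = {3, 4}  B2 = {1, 4}  B3 = {1, 2}
Tree: B1–B2, B2–B3

The largest bag has 2 vertices, giving width 1; this decomposition certifies tw(G) ≤ 1. Since G has at least one edge (e.g. 3–4), it is not an edgeless graph, so tw(G) ≥ 1. The upper and lower bounds meet at 1, so that is the treewidth.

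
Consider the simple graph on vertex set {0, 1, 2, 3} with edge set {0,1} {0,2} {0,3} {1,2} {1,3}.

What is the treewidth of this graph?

A width-2 tree decomposition is:
Bags: B1 = {0, 1, 2}  B2 = {0, 1, 3}
Tree: B1–B2
Each bag holds 3 vertices, so the decomposition has width 2, which upper-bounds the treewidth. Conversely, {0, 1, 2} is a clique of size 3, and the vertices of any clique must share a bag in every tree decomposition; so some bag has ≥ 3 vertices and tw(G) ≥ 2. The upper and lower bounds meet at 2, so that is the treewidth.

2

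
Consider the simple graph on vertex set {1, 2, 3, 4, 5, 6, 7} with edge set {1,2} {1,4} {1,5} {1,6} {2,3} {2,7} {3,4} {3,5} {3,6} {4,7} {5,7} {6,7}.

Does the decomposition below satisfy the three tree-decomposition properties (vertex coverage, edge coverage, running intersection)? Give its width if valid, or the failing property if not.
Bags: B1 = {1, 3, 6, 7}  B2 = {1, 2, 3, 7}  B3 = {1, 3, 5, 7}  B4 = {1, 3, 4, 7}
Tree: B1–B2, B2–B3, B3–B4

Yes; width 3.

Checking the three conditions: (i) the bags cover all of {1, 2, 3, 4, 5, 6, 7}; (ii) for each edge, some bag contains both endpoints; (iii) the bags containing any fixed vertex form a subtree. All hold, so the decomposition is valid with width 4 − 1 = 3.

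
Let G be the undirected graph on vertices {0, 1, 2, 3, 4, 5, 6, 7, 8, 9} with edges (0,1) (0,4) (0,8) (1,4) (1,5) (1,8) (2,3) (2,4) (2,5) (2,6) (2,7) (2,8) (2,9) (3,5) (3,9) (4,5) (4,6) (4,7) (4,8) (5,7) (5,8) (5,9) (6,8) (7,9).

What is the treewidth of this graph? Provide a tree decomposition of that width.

Each bag holds 4 vertices, so the decomposition has width 3, which upper-bounds the treewidth. On the other hand G contains the 4-clique {0, 1, 4, 8}. A clique must lie in a single bag of any decomposition, so no decomposition can have width below 3. Therefore the treewidth is 3.

Treewidth 3.
One optimal decomposition is:
Bags: B1 = {2, 4, 5, 8}  B2 = {2, 4, 5, 7}  B3 = {2, 5, 7, 9}  B4 = {2, 4, 6, 8}  B5 = {2, 3, 5, 9}  B6 = {1, 4, 5, 8}  B7 = {0, 1, 4, 8}
Tree: B1–B2, B2–B3, B1–B4, B3–B5, B1–B6, B6–B7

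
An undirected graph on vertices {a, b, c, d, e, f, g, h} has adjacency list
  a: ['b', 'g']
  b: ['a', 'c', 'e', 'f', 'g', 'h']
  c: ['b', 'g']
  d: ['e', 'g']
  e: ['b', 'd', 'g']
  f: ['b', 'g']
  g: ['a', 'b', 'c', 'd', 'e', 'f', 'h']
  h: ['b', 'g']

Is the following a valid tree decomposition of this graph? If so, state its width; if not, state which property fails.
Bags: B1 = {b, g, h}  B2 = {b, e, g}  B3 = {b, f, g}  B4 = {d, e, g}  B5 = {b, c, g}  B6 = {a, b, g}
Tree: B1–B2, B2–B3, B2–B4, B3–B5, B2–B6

Yes; width 2.

Every vertex of G appears in some bag (union = {a, b, c, d, e, f, g, h}); every edge is covered by a bag; and for each vertex v the set of bags containing v is connected in the bag tree. The decomposition is therefore valid. The largest bag has 3 vertices, so the width is 2.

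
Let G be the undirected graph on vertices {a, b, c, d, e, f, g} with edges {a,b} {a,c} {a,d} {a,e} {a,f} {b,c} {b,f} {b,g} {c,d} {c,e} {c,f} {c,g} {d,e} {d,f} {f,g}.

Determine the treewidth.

3

A width-3 tree decomposition is:
Bags: B1 = {b, c, f, g}  B2 = {a, b, c, f}  B3 = {a, c, d, f}  B4 = {a, c, d, e}
Tree: B1–B2, B2–B3, B3–B4
Each bag holds 4 vertices, so the decomposition has width 3, which upper-bounds the treewidth. On the other hand G contains the 4-clique {a, c, d, e}. A clique must lie in a single bag of any decomposition, so no decomposition can have width below 3. The upper and lower bounds meet at 3, so that is the treewidth.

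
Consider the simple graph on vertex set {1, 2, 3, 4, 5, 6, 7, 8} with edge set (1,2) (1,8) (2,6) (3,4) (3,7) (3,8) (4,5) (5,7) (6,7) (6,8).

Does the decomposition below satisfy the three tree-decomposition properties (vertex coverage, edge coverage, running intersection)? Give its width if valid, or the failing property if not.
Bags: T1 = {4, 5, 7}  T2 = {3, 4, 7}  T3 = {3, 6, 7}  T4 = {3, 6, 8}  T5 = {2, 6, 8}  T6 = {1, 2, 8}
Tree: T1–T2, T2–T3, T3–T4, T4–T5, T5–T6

Checking the three conditions: (i) the bags cover all of {1, 2, 3, 4, 5, 6, 7, 8}; (ii) for each edge, some bag contains both endpoints; (iii) the bags containing any fixed vertex form a subtree. All hold, so the decomposition is valid with width 3 − 1 = 2.

Yes; width 2.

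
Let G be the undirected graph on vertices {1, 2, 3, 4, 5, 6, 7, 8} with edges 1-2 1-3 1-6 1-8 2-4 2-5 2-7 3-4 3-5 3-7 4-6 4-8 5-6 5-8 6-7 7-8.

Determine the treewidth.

A width-4 tree decomposition is:
Bags: B1 = {2, 3, 5, 6, 8}  B2 = {1, 2, 3, 6, 8}  B3 = {2, 3, 4, 6, 8}  B4 = {2, 3, 6, 7, 8}
Tree: B1–B2, B2–B3, B3–B4
The largest bag has 5 vertices, giving width 4; this decomposition certifies tw(G) ≤ 4. For the lower bound: the 5 vertex sets {5,8}, {1,2}, {4,6}, {3}, {7} are disjoint, each induces a connected subgraph, and every pair is joined by at least one edge of G. Contracting each set to a single vertex therefore yields K_{5} as a minor, and since treewidth is minor-monotone, tw(G) ≥ tw(K_{5}) = 4. Hence tw(G) = 4 exactly.

4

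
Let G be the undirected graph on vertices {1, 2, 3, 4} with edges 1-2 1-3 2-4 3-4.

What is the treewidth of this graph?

A width-2 tree decomposition is:
Bags: B1 = {1, 2, 3}  B2 = {2, 3, 4}
Tree: B1–B2
Every bag has size at most 3, so the width is 3 − 1 = 2 and tw(G) ≤ 2. The edges 3–1–2–4–3 form a cycle, so G is not a tree and its treewidth is at least 2. Hence tw(G) = 2 exactly.

2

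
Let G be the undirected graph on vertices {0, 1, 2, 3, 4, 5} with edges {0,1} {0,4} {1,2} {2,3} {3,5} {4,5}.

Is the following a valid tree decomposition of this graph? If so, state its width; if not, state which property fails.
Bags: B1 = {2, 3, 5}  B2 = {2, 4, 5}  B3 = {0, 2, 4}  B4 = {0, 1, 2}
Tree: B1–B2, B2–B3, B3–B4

Yes; width 2.

Checking the three conditions: (i) the bags cover all of {0, 1, 2, 3, 4, 5}; (ii) for each edge, some bag contains both endpoints; (iii) the bags containing any fixed vertex form a subtree. All hold, so the decomposition is valid with width 3 − 1 = 2.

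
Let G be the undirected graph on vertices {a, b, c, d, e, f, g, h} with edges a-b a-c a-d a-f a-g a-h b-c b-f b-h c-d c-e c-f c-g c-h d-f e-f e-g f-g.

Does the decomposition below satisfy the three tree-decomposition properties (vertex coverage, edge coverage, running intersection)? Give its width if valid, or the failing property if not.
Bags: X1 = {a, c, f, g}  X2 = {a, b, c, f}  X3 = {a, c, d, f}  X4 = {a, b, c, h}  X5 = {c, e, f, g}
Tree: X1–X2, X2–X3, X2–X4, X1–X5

Yes; width 3.

Every vertex of G appears in some bag (union = {a, b, c, d, e, f, g, h}); every edge is covered by a bag; and for each vertex v the set of bags containing v is connected in the bag tree. The decomposition is therefore valid. The largest bag has 4 vertices, so the width is 3.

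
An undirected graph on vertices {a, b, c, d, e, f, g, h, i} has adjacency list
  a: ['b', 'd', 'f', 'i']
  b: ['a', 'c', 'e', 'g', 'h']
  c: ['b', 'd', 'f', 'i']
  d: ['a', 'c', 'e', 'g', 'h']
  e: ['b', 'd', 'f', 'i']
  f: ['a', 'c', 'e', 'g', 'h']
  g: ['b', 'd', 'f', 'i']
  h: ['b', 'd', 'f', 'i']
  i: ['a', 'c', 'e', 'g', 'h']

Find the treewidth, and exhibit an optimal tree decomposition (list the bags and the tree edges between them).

Treewidth 4.
One optimal decomposition is:
Bags: B1 = {b, d, e, f, i}  B2 = {b, c, d, f, i}  B3 = {a, b, d, f, i}  B4 = {b, d, f, h, i}  B5 = {b, d, f, g, i}
Tree: B1–B2, B2–B3, B3–B4, B4–B5

Each bag holds 5 vertices, so the decomposition has width 4, which upper-bounds the treewidth. For the lower bound: the 5 vertex sets {e,f}, {b,c}, {a,i}, {d}, {h} are disjoint, each induces a connected subgraph, and every pair is joined by at least one edge of G. Contracting each set to a single vertex therefore yields K_{5} as a minor, and since treewidth is minor-monotone, tw(G) ≥ tw(K_{5}) = 4. Therefore the treewidth is 4.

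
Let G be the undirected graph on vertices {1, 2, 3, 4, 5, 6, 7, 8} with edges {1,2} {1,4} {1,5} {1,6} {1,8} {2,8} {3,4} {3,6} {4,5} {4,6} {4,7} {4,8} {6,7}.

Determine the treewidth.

A width-2 tree decomposition is:
Bags: B1 = {1, 4, 6}  B2 = {1, 4, 5}  B3 = {3, 4, 6}  B4 = {4, 6, 7}  B5 = {1, 4, 8}  B6 = {1, 2, 8}
Tree: B1–B2, B1–B3, B3–B4, B1–B5, B5–B6
The largest bag has 3 vertices, giving width 2; this decomposition certifies tw(G) ≤ 2. On the other hand G contains the 3-clique {1, 2, 8}. A clique must lie in a single bag of any decomposition, so no decomposition can have width below 2. Hence tw(G) = 2 exactly.

2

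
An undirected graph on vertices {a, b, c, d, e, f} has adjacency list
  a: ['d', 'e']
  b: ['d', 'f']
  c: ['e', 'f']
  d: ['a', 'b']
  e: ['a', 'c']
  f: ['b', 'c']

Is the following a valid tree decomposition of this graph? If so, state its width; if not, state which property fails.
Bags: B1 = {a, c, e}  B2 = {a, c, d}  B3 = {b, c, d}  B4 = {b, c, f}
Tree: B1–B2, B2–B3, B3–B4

Yes; width 2.

Vertex coverage: the bags together contain {a, b, c, d, e, f}, the full vertex set. Edge coverage: each edge of G has both endpoints in at least one bag. Running intersection: for every vertex, the bags containing it form a connected subtree. All three properties hold, so this is a valid tree decomposition of width max|bag| − 1 = 2, and hence tw(G) ≤ 2.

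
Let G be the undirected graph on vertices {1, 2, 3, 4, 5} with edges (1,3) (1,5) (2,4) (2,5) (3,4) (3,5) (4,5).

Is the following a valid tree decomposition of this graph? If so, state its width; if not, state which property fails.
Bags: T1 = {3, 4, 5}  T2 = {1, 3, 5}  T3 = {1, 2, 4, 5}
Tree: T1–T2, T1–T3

A tree decomposition must satisfy three properties: every vertex lies in some bag; for every edge, both endpoints lie together in some bag; and for every vertex, the bags containing it form a connected subtree. Here bags containing vertex 1 are not connected in the tree, so the decomposition is invalid.

No — bags containing vertex 1 are not connected in the tree.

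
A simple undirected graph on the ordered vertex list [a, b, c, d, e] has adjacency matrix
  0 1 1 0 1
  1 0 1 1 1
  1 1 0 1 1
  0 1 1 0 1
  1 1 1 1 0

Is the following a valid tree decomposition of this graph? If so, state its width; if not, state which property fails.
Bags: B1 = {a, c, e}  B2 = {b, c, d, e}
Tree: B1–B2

A tree decomposition must satisfy three properties: every vertex lies in some bag; for every edge, both endpoints lie together in some bag; and for every vertex, the bags containing it form a connected subtree. Here edge (b,a) lies in no bag, so the decomposition is invalid.

No — edge (b,a) lies in no bag.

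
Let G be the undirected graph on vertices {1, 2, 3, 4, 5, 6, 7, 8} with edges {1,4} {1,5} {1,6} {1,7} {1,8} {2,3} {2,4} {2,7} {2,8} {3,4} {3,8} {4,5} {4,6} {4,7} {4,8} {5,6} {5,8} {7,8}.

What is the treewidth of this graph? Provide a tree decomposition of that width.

Every bag has size at most 4, so the width is 4 − 1 = 3 and tw(G) ≤ 3. Conversely, {1, 4, 5, 8} is a clique of size 4, and the vertices of any clique must share a bag in every tree decomposition; so some bag has ≥ 4 vertices and tw(G) ≥ 3. Therefore the treewidth is 3.

Treewidth 3.
One optimal decomposition is:
Bags: B1 = {2, 4, 7, 8}  B2 = {2, 3, 4, 8}  B3 = {1, 4, 7, 8}  B4 = {1, 4, 5, 8}  B5 = {1, 4, 5, 6}
Tree: B1–B2, B1–B3, B3–B4, B4–B5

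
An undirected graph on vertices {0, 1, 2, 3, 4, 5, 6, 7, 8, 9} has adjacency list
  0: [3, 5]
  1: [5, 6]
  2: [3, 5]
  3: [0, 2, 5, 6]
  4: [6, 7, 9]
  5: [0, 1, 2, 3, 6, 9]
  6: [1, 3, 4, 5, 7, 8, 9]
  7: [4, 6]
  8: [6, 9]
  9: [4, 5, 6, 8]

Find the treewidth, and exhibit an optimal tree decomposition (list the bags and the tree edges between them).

The largest bag has 3 vertices, giving width 2; this decomposition certifies tw(G) ≤ 2. For the lower bound, the 3 vertices {0, 3, 5} are pairwise adjacent, and any tree decomposition puts a clique entirely inside one bag — forcing width ≥ 2. Therefore the treewidth is 2.

Treewidth 2.
One optimal decomposition is:
Bags: B1 = {1, 5, 6}  B2 = {5, 6, 9}  B3 = {4, 6, 9}  B4 = {4, 6, 7}  B5 = {3, 5, 6}  B6 = {2, 3, 5}  B7 = {0, 3, 5}  B8 = {6, 8, 9}
Tree: B1–B2, B2–B3, B3–B4, B1–B5, B5–B6, B5–B7, B3–B8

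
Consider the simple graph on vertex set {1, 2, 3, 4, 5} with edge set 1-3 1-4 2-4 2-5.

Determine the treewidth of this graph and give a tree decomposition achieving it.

Each bag holds 2 vertices, so the decomposition has width 1, which upper-bounds the treewidth. Any graph with an edge has treewidth ≥ 1, and G has the edge 5–2. Combining the bounds, tw(G) = 1.

Treewidth 1.
One optimal decomposition is:
Bags: B1 = {2, 5}  B2 = {2, 4}  B3 = {1, 4}  B4 = {1, 3}
Tree: B1–B2, B2–B3, B3–B4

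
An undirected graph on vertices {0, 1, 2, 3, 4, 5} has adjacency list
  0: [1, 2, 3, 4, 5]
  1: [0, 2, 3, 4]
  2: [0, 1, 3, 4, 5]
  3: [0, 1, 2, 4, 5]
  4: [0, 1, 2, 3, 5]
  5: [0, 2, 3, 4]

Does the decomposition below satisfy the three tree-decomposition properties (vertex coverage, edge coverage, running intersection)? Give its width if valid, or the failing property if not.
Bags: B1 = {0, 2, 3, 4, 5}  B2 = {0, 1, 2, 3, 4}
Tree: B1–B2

Vertex coverage: the bags together contain {0, 1, 2, 3, 4, 5}, the full vertex set. Edge coverage: each edge of G has both endpoints in at least one bag. Running intersection: for every vertex, the bags containing it form a connected subtree. All three properties hold, so this is a valid tree decomposition of width max|bag| − 1 = 4, and hence tw(G) ≤ 4.

Yes; width 4.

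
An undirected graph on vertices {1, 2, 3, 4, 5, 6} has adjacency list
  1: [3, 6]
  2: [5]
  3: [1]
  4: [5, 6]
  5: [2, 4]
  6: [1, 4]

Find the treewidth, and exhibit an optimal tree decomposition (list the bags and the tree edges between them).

Treewidth 1.
One such decomposition:
Bags: B1 = {1, 3}  B2 = {1, 6}  B3 = {4, 6}  B4 = {4, 5}  B5 = {2, 5}
Tree: B1–B2, B2–B3, B3–B4, B4–B5

Every bag has size at most 2, so the width is 2 − 1 = 1 and tw(G) ≤ 1. Any graph with an edge has treewidth ≥ 1, and G has the edge 3–1. Hence tw(G) = 1 exactly.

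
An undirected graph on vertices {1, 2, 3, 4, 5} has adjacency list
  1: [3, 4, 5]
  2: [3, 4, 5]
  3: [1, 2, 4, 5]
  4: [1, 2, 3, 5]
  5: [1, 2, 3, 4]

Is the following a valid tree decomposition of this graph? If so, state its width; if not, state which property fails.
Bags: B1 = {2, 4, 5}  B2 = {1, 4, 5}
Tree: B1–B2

A tree decomposition must satisfy three properties: every vertex lies in some bag; for every edge, both endpoints lie together in some bag; and for every vertex, the bags containing it form a connected subtree. Here vertex 3 appears in no bag, so the decomposition is invalid.

No — vertex 3 appears in no bag.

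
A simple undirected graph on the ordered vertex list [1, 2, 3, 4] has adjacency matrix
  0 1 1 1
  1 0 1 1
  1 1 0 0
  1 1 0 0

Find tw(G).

A width-2 tree decomposition is:
Bags: B1 = {1, 2, 4}  B2 = {1, 2, 3}
Tree: B1–B2
The largest bag has 3 vertices, giving width 2; this decomposition certifies tw(G) ≤ 2. Conversely, {1, 2, 3} is a clique of size 3, and the vertices of any clique must share a bag in every tree decomposition; so some bag has ≥ 3 vertices and tw(G) ≥ 2. The upper and lower bounds meet at 2, so that is the treewidth.

2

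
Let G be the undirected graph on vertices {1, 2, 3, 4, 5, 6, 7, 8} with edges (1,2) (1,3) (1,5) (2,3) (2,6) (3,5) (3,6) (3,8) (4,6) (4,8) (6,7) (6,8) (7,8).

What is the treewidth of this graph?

A width-2 tree decomposition is:
Bags: B1 = {3, 6, 8}  B2 = {2, 3, 6}  B3 = {1, 2, 3}  B4 = {1, 3, 5}  B5 = {6, 7, 8}  B6 = {4, 6, 8}
Tree: B1–B2, B2–B3, B3–B4, B1–B5, B1–B6
Each bag holds 3 vertices, so the decomposition has width 2, which upper-bounds the treewidth. Conversely, {3, 6, 8} is a clique of size 3, and the vertices of any clique must share a bag in every tree decomposition; so some bag has ≥ 3 vertices and tw(G) ≥ 2. The upper and lower bounds meet at 2, so that is the treewidth.

2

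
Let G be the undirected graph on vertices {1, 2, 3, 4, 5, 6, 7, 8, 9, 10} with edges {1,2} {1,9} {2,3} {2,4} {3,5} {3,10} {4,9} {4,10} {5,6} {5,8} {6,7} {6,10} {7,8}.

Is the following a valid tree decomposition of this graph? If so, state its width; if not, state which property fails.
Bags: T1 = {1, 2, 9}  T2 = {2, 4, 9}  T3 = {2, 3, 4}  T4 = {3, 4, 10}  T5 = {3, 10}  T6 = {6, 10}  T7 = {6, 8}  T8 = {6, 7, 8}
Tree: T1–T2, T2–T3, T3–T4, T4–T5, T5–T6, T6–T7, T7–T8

A tree decomposition must satisfy three properties: every vertex lies in some bag; for every edge, both endpoints lie together in some bag; and for every vertex, the bags containing it form a connected subtree. Here vertex 5 appears in no bag, so the decomposition is invalid.

No — vertex 5 appears in no bag.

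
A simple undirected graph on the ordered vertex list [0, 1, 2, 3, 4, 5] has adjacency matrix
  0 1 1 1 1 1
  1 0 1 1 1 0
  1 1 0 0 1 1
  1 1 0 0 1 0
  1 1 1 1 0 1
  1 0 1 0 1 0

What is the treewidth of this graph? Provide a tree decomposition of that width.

Treewidth 3.
One such decomposition:
Bags: B1 = {0, 1, 2, 4}  B2 = {0, 1, 3, 4}  B3 = {0, 2, 4, 5}
Tree: B1–B2, B1–B3

Each bag holds 4 vertices, so the decomposition has width 3, which upper-bounds the treewidth. Conversely, {0, 1, 2, 4} is a clique of size 4, and the vertices of any clique must share a bag in every tree decomposition; so some bag has ≥ 4 vertices and tw(G) ≥ 3. Combining the bounds, tw(G) = 3.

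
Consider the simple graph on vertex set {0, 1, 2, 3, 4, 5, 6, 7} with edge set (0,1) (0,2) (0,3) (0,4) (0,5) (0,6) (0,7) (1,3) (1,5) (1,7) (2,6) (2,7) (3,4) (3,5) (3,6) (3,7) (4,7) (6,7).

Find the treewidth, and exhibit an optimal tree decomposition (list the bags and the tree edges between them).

Treewidth 3.
One optimal decomposition is:
Bags: B1 = {0, 1, 3, 7}  B2 = {0, 3, 4, 7}  B3 = {0, 1, 3, 5}  B4 = {0, 3, 6, 7}  B5 = {0, 2, 6, 7}
Tree: B1–B2, B1–B3, B2–B4, B4–B5

Each bag holds 4 vertices, so the decomposition has width 3, which upper-bounds the treewidth. For the lower bound, the 4 vertices {0, 2, 6, 7} are pairwise adjacent, and any tree decomposition puts a clique entirely inside one bag — forcing width ≥ 3. The upper and lower bounds meet at 3, so that is the treewidth.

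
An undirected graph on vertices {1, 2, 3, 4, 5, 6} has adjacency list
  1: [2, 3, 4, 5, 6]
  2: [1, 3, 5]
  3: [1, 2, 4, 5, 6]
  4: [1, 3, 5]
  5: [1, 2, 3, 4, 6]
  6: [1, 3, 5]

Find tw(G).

3

A width-3 tree decomposition is:
Bags: B1 = {1, 3, 4, 5}  B2 = {1, 2, 3, 5}  B3 = {1, 3, 5, 6}
Tree: B1–B2, B1–B3
The largest bag has 4 vertices, giving width 3; this decomposition certifies tw(G) ≤ 3. For the lower bound, the 4 vertices {1, 2, 3, 5} are pairwise adjacent, and any tree decomposition puts a clique entirely inside one bag — forcing width ≥ 3. Combining the bounds, tw(G) = 3.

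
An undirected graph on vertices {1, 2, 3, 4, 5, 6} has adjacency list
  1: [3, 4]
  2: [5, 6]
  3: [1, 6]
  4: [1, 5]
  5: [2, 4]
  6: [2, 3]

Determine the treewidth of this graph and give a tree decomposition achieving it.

The largest bag has 3 vertices, giving width 2; this decomposition certifies tw(G) ≤ 2. Since 6–2–5–4–1–3–6 is a cycle in G, G is not acyclic. Forests are exactly the graphs of treewidth ≤ 1, so tw(G) ≥ 2. The upper and lower bounds meet at 2, so that is the treewidth.

Treewidth 2.
One optimal decomposition is:
Bags: B1 = {2, 5, 6}  B2 = {4, 5, 6}  B3 = {1, 4, 6}  B4 = {1, 3, 6}
Tree: B1–B2, B2–B3, B3–B4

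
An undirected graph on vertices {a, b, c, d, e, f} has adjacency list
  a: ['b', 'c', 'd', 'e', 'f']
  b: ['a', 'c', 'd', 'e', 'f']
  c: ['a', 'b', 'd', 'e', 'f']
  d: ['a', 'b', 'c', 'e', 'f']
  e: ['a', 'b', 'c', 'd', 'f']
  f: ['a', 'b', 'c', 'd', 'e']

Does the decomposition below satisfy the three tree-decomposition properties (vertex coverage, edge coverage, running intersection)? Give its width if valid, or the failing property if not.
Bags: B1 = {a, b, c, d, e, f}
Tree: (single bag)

Yes; width 5.

Every vertex of G appears in some bag (union = {a, b, c, d, e, f}); every edge is covered by a bag; and for each vertex v the set of bags containing v is connected in the bag tree. The decomposition is therefore valid. The largest bag has 6 vertices, so the width is 5.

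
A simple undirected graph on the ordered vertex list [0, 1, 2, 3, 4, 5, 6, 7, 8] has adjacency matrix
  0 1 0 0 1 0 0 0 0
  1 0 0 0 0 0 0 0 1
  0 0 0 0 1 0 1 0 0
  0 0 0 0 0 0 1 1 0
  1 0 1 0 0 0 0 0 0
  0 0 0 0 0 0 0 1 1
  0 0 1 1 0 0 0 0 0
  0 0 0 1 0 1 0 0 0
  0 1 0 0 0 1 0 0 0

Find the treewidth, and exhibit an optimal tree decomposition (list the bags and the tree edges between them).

The largest bag has 3 vertices, giving width 2; this decomposition certifies tw(G) ≤ 2. Since 7–3–6–2–4–0–1–8–5–7 is a cycle in G, G is not acyclic. Forests are exactly the graphs of treewidth ≤ 1, so tw(G) ≥ 2. Therefore the treewidth is 2.

Treewidth 2.
One optimal decomposition is:
Bags: B1 = {3, 6, 7}  B2 = {2, 6, 7}  B3 = {2, 4, 7}  B4 = {0, 4, 7}  B5 = {0, 1, 7}  B6 = {1, 7, 8}  B7 = {5, 7, 8}
Tree: B1–B2, B2–B3, B3–B4, B4–B5, B5–B6, B6–B7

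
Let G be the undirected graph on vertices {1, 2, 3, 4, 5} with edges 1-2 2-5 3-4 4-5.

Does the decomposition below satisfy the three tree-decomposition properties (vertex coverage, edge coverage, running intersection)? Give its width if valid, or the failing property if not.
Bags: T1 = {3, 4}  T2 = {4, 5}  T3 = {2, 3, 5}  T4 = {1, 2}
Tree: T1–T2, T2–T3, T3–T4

A tree decomposition must satisfy three properties: every vertex lies in some bag; for every edge, both endpoints lie together in some bag; and for every vertex, the bags containing it form a connected subtree. Here bags containing vertex 3 are not connected in the tree, so the decomposition is invalid.

No — bags containing vertex 3 are not connected in the tree.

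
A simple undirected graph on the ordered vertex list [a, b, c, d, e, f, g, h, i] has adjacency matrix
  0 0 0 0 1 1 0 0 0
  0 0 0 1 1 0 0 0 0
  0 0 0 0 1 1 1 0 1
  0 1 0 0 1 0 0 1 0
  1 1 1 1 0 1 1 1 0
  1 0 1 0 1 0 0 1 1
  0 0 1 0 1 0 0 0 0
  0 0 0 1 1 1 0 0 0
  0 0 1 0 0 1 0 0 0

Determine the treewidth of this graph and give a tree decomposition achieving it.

The largest bag has 3 vertices, giving width 2; this decomposition certifies tw(G) ≤ 2. For the lower bound, the 3 vertices {d, e, h} are pairwise adjacent, and any tree decomposition puts a clique entirely inside one bag — forcing width ≥ 2. Therefore the treewidth is 2.

Treewidth 2.
One optimal decomposition is:
Bags: B1 = {a, e, f}  B2 = {e, f, h}  B3 = {d, e, h}  B4 = {c, e, f}  B5 = {c, f, i}  B6 = {b, d, e}  B7 = {c, e, g}
Tree: B1–B2, B2–B3, B1–B4, B4–B5, B3–B6, B4–B7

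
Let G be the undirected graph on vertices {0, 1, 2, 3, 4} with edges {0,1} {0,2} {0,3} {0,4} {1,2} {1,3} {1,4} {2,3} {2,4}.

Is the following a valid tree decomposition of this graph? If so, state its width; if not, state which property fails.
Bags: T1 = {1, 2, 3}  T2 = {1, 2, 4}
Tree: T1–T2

A tree decomposition must satisfy three properties: every vertex lies in some bag; for every edge, both endpoints lie together in some bag; and for every vertex, the bags containing it form a connected subtree. Here vertex 0 appears in no bag, so the decomposition is invalid.

No — vertex 0 appears in no bag.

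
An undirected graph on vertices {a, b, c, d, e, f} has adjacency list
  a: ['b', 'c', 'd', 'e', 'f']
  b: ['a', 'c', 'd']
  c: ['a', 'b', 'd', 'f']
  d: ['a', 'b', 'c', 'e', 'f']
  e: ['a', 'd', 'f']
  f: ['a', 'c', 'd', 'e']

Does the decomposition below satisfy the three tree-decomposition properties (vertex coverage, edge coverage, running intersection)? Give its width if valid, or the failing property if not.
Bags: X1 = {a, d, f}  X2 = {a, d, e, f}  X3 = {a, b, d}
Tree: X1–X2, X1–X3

A tree decomposition must satisfy three properties: every vertex lies in some bag; for every edge, both endpoints lie together in some bag; and for every vertex, the bags containing it form a connected subtree. Here vertex c appears in no bag, so the decomposition is invalid.

No — vertex c appears in no bag.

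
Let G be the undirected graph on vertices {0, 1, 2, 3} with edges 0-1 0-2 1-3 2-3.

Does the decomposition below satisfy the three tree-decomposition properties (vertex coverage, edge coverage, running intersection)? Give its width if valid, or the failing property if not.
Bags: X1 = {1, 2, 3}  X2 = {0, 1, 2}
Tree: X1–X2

Checking the three conditions: (i) the bags cover all of {0, 1, 2, 3}; (ii) for each edge, some bag contains both endpoints; (iii) the bags containing any fixed vertex form a subtree. All hold, so the decomposition is valid with width 3 − 1 = 2.

Yes; width 2.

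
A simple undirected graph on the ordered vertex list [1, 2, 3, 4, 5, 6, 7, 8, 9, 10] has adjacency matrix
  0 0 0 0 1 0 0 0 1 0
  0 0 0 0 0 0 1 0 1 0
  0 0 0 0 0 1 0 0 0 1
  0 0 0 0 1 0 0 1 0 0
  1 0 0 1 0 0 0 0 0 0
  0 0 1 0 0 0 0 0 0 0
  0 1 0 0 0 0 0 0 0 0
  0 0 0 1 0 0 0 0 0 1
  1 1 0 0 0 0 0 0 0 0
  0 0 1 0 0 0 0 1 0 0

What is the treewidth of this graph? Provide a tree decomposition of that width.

Treewidth 1.
One optimal decomposition is:
Bags: B1 = {3, 6}  B2 = {3, 10}  B3 = {8, 10}  B4 = {4, 8}  B5 = {4, 5}  B6 = {1, 5}  B7 = {1, 9}  B8 = {2, 9}  B9 = {2, 7}
Tree: B1–B2, B2–B3, B3–B4, B4–B5, B5–B6, B6–B7, B7–B8, B8–B9

The largest bag has 2 vertices, giving width 1; this decomposition certifies tw(G) ≤ 1. Since G has at least one edge (e.g. 6–3), it is not an edgeless graph, so tw(G) ≥ 1. Hence tw(G) = 1 exactly.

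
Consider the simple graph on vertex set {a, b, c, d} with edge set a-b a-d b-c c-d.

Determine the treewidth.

2

A width-2 tree decomposition is:
Bags: B1 = {b, c, d}  B2 = {a, b, d}
Tree: B1–B2
Every bag has size at most 3, so the width is 3 − 1 = 2 and tw(G) ≤ 2. The edges d–c–b–a–d form a cycle, so G is not a tree and its treewidth is at least 2. Combining the bounds, tw(G) = 2.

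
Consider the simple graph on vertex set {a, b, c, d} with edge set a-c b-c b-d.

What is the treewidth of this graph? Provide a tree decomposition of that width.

Each bag holds 2 vertices, so the decomposition has width 1, which upper-bounds the treewidth. Any graph with an edge has treewidth ≥ 1, and G has the edge d–b. Therefore the treewidth is 1.

Treewidth 1.
One such decomposition:
Bags: B1 = {b, d}  B2 = {b, c}  B3 = {a, c}
Tree: B1–B2, B2–B3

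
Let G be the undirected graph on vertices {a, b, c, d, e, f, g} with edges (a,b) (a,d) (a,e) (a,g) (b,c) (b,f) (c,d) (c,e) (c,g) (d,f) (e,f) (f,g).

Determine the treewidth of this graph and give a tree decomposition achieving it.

The largest bag has 4 vertices, giving width 3; this decomposition certifies tw(G) ≤ 3. For the lower bound: the 4 vertex sets {f,g}, {c,d}, {a}, {e} are disjoint, each induces a connected subgraph, and every pair is joined by at least one edge of G. Contracting each set to a single vertex therefore yields K_{4} as a minor, and since treewidth is minor-monotone, tw(G) ≥ tw(K_{4}) = 3. Combining the bounds, tw(G) = 3.

Treewidth 3.
One such decomposition:
Bags: B1 = {a, c, f, g}  B2 = {a, c, d, f}  B3 = {a, c, e, f}  B4 = {a, b, c, f}
Tree: B1–B2, B2–B3, B3–B4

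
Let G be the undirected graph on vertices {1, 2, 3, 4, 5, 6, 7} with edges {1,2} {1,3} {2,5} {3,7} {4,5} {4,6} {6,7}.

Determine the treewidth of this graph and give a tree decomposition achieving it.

Treewidth 2.
One optimal decomposition is:
Bags: B1 = {4, 5, 6}  B2 = {2, 5, 6}  B3 = {1, 2, 6}  B4 = {1, 3, 6}  B5 = {3, 6, 7}
Tree: B1–B2, B2–B3, B3–B4, B4–B5

The largest bag has 3 vertices, giving width 2; this decomposition certifies tw(G) ≤ 2. Since 6–4–5–2–1–3–7–6 is a cycle in G, G is not acyclic. Forests are exactly the graphs of treewidth ≤ 1, so tw(G) ≥ 2. The upper and lower bounds meet at 2, so that is the treewidth.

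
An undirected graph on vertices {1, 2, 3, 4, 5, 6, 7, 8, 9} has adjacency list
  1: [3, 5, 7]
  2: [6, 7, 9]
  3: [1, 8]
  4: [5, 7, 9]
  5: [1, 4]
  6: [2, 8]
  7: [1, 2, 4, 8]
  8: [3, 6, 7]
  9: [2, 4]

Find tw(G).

3

A width-3 tree decomposition is:
Bags: B1 = {1, 3, 5, 8}  B2 = {1, 5, 7, 8}  B3 = {4, 5, 7, 8}  B4 = {4, 6, 7, 8}  B5 = {2, 4, 6, 7}  B6 = {2, 4, 6, 9}
Tree: B1–B2, B2–B3, B3–B4, B4–B5, B5–B6
Every bag has size at most 4, so the width is 4 − 1 = 3 and tw(G) ≤ 3. For the lower bound: the 4 vertex sets {1,3,5}, {8}, {7}, {2,4,6,9} are disjoint, each induces a connected subgraph, and every pair is joined by at least one edge of G. Contracting each set to a single vertex therefore yields K_{4} as a minor, and since treewidth is minor-monotone, tw(G) ≥ tw(K_{4}) = 3. Hence tw(G) = 3 exactly.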